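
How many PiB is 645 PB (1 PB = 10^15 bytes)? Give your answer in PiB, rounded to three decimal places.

572.875 PiB

645 PB = 645 × 10^15 bytes = 645,000,000,000,000,000 bytes
1 PiB = 2^50 bytes = 1,125,899,906,842,624 bytes
645,000,000,000,000,000 / 1,125,899,906,842,624 = 572.875 PiB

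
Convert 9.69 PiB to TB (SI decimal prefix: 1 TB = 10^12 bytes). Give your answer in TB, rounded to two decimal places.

9.69 PiB = 9.69 × 2^50 bytes = 10,909,970,097,305,026.56 bytes
1 TB = 1,000,000,000,000 bytes
10,909,970,097,305,026.56 / 1,000,000,000,000 = 10,909.97 TB

10,909.97 TB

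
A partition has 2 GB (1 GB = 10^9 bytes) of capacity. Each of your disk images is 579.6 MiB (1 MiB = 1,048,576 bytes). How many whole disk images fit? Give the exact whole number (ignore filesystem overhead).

Capacity: 2 GB = 2,000,000,000 bytes
Per item: 579.6 MiB = 607,754,649.6 bytes
⌊2,000,000,000 / 607,754,649.6⌋ = 3

3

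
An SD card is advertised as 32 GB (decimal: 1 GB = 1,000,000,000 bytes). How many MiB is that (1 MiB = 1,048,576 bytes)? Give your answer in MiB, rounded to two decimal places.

32 GB × 1,000,000,000 bytes/GB = 32,000,000,000 bytes
1 MiB = 2^20 bytes = 1,048,576 bytes
32,000,000,000 / 1,048,576 = 30,517.58 MiB

30,517.58 MiB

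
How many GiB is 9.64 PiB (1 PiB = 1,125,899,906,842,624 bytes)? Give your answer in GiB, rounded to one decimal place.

10,108,272.6 GiB

9.64 PiB × 1,125,899,906,842,624 bytes/PiB = 10,853,675,101,962,895.36 bytes
1 GiB = 2^30 bytes = 1,073,741,824 bytes
10,853,675,101,962,895.36 / 1,073,741,824 = 10,108,272.6 GiB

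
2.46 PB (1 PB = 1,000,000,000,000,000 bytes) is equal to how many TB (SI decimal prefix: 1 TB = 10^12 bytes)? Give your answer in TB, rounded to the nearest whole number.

2,460 TB

2.46 PB = 2.46 × 10^15 bytes = 2,460,000,000,000,000 bytes
1 TB = 1,000,000,000,000 bytes
2,460,000,000,000,000 / 1,000,000,000,000 = 2,460 TB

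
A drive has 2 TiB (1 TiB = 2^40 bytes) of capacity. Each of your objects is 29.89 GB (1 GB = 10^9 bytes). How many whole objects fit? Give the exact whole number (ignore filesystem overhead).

73

Capacity: 2 TiB = 2,199,023,255,552 bytes
Per item: 29.89 GB = 29,890,000,000 bytes
⌊2,199,023,255,552 / 29,890,000,000⌋ = 73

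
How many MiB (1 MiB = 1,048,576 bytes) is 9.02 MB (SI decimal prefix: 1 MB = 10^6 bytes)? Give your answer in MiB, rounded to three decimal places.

9.02 MB × 1,000,000 bytes/MB = 9,020,000 bytes
1 MiB = 1,048,576 bytes
9,020,000 / 1,048,576 = 8.602 MiB

8.602 MiB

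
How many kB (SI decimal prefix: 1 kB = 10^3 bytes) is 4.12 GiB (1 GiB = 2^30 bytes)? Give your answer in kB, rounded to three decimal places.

4,423,816.315 kB

4.12 GiB = 4.12 × 2^30 bytes = 4,423,816,314.88 bytes
1 kB = 10^3 bytes = 1,000 bytes
4,423,816,314.88 / 1,000 = 4,423,816.315 kB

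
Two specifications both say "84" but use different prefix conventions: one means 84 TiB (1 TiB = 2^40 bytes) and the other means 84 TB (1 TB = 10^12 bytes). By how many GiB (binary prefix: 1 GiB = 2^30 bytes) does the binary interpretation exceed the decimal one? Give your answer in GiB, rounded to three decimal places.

7,784.904 GiB

84 TiB = 84 × 1,099,511,627,776 = 92,358,976,733,184 bytes
84 TB = 84 × 1,000,000,000,000 = 84,000,000,000,000 bytes
difference = 8,358,976,733,184 bytes
8,358,976,733,184 / 1,073,741,824 = 7,784.904 GiB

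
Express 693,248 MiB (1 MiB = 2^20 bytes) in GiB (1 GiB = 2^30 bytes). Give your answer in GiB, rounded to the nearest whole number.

693,248 MiB × 1,048,576 bytes/MiB = 726,923,214,848 bytes
1 GiB = 1,073,741,824 bytes
726,923,214,848 / 1,073,741,824 = 677 GiB

677 GiB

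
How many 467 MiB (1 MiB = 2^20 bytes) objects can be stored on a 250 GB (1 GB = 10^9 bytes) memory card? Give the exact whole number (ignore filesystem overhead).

Capacity: 250 GB = 250,000,000,000 bytes
Per item: 467 MiB = 489,684,992 bytes
⌊250,000,000,000 / 489,684,992⌋ = 510

510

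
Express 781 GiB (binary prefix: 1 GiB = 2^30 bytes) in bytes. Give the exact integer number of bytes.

781 × 1,073,741,824 = 838,592,364,544 bytes  (1 GiB = 2^30 bytes)

838,592,364,544 bytes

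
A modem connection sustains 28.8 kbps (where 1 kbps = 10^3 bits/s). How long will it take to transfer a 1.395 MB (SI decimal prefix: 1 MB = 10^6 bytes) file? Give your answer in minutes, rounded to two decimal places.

1.395 MB = 1,395,000 bytes = 11,160,000 bits
28.8 kbps = 28,800 bits/s
time = 11,160,000 / 28,800 = 387.500 s
387.500 s / 60 = 6.46 minutes

6.46 minutes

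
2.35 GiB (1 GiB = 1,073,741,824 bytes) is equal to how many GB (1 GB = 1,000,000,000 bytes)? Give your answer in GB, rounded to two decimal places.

2.52 GB

2.35 GiB = 2.35 × 2^30 bytes = 2,523,293,286.4 bytes
1 GB = 1,000,000,000 bytes
2,523,293,286.4 / 1,000,000,000 = 2.52 GB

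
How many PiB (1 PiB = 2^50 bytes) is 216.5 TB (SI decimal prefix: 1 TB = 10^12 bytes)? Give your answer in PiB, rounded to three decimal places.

216.5 TB = 216.5 × 10^12 bytes = 216,500,000,000,000 bytes
1 PiB = 1,125,899,906,842,624 bytes
216,500,000,000,000 / 1,125,899,906,842,624 = 0.192 PiB

0.192 PiB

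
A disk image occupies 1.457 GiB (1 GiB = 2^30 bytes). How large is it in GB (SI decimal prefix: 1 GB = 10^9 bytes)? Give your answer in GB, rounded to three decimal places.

1.564 GB

1.457 GiB = 1.457 × 2^30 bytes = 1,564,441,837.568 bytes
1 GB = 10^9 bytes = 1,000,000,000 bytes
1,564,441,837.568 / 1,000,000,000 = 1.564 GB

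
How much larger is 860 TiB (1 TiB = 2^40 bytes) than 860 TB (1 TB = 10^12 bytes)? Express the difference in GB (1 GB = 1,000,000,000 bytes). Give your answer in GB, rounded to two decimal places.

85,580.00 GB

860 TiB = 860 × 1,099,511,627,776 = 945,579,999,887,360 bytes
860 TB = 860 × 1,000,000,000,000 = 860,000,000,000,000 bytes
difference = 85,579,999,887,360 bytes
85,579,999,887,360 / 1,000,000,000 = 85,580.00 GB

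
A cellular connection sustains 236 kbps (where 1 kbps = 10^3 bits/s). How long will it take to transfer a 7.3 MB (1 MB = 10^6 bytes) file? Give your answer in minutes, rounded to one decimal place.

4.1 minutes

7.3 MB = 7,300,000 bytes = 58,400,000 bits
236 kbps = 236,000 bits/s
time = 58,400,000 / 236,000 = 247.46 s
247.46 s / 60 = 4.1 minutes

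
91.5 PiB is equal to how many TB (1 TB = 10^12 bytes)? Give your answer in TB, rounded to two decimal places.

91.5 PiB × 1,125,899,906,842,624 bytes/PiB = 103,019,841,476,100,096 bytes
1 TB = 10^12 bytes = 1,000,000,000,000 bytes
103,019,841,476,100,096 / 1,000,000,000,000 = 103,019.84 TB

103,019.84 TB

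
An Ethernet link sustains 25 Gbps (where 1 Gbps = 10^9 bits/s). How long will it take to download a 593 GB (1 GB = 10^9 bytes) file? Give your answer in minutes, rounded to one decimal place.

3.2 minutes

593 GB = 593,000,000,000 bytes = 4,744,000,000,000 bits
25 Gbps = 25,000,000,000 bits/s
time = 4,744,000,000,000 / 25,000,000,000 = 189.76 s
189.76 s / 60 = 3.2 minutes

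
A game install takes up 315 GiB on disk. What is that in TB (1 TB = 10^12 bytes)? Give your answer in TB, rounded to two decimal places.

0.34 TB

315 GiB = 315 × 2^30 bytes = 338,228,674,560 bytes
1 TB = 10^12 bytes = 1,000,000,000,000 bytes
338,228,674,560 / 1,000,000,000,000 = 0.34 TB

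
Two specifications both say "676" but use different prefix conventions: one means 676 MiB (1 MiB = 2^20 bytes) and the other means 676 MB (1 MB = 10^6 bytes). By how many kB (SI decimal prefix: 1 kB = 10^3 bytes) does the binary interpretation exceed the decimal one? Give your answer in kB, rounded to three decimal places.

32,837.376 kB

676 MiB = 676 × 1,048,576 = 708,837,376 bytes
676 MB = 676 × 1,000,000 = 676,000,000 bytes
difference = 32,837,376 bytes
32,837,376 / 1,000 = 32,837.376 kB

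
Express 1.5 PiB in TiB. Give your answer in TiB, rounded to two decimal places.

1.5 PiB = 1.5 × 2^50 bytes = 1,688,849,860,263,936 bytes
1 TiB = 2^40 bytes = 1,099,511,627,776 bytes
1,688,849,860,263,936 / 1,099,511,627,776 = 1,536.00 TiB

1,536.00 TiB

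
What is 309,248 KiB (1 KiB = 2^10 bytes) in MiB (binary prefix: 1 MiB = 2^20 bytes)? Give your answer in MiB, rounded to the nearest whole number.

309,248 KiB × 1,024 bytes/KiB = 316,669,952 bytes
1 MiB = 2^20 bytes = 1,048,576 bytes
316,669,952 / 1,048,576 = 302 MiB

302 MiB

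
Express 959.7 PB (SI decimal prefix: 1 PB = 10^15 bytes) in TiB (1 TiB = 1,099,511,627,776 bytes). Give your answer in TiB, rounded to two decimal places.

959.7 PB = 959.7 × 10^15 bytes = 959,700,000,000,000,000 bytes
1 TiB = 2^40 bytes = 1,099,511,627,776 bytes
959,700,000,000,000,000 / 1,099,511,627,776 = 872,842.07 TiB

872,842.07 TiB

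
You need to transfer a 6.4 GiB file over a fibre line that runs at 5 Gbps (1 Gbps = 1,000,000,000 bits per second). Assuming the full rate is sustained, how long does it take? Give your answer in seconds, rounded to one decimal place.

6.4 GiB = 6,871,947,673.6 bytes = 54,975,581,388.8 bits
5 Gbps = 5,000,000,000 bits/s
time = 54,975,581,388.8 / 5,000,000,000 = 11.0 s

11.0 seconds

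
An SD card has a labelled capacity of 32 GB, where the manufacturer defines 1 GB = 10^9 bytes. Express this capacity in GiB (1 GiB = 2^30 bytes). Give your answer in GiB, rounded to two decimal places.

29.80 GiB

32 GB × 1,000,000,000 bytes/GB = 32,000,000,000 bytes
1 GiB = 1,073,741,824 bytes
32,000,000,000 / 1,073,741,824 = 29.80 GiB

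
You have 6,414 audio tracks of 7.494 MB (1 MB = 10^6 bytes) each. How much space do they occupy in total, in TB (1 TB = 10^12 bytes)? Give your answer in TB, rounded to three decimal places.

Total = 6,414 × 7.494 MB = 48066.516 MB
= 48066.516 × 1,000,000 bytes = 48,066,516,000 bytes
1 TB = 1,000,000,000,000 bytes
48,066,516,000 / 1,000,000,000,000 = 0.048 TB

0.048 TB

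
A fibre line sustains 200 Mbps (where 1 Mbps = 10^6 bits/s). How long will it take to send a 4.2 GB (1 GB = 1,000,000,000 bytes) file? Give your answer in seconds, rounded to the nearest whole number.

168 seconds

4.2 GB = 4,200,000,000 bytes = 33,600,000,000 bits
200 Mbps = 200,000,000 bits/s
time = 33,600,000,000 / 200,000,000 = 168 s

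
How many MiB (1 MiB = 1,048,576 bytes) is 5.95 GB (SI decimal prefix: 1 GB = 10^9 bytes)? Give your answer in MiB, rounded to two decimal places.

5,674.36 MiB

5.95 GB = 5.95 × 10^9 bytes = 5,950,000,000 bytes
1 MiB = 1,048,576 bytes
5,950,000,000 / 1,048,576 = 5,674.36 MiB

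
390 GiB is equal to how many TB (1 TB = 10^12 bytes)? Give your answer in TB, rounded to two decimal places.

390 GiB = 390 × 2^30 bytes = 418,759,311,360 bytes
1 TB = 10^12 bytes = 1,000,000,000,000 bytes
418,759,311,360 / 1,000,000,000,000 = 0.42 TB

0.42 TB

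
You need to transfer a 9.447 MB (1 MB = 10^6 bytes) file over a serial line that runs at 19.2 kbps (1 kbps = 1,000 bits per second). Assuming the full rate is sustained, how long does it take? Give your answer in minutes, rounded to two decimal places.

9.447 MB = 9,447,000 bytes = 75,576,000 bits
19.2 kbps = 19,200 bits/s
time = 75,576,000 / 19,200 = 3,936.250 s
3,936.250 s / 60 = 65.60 minutes

65.60 minutes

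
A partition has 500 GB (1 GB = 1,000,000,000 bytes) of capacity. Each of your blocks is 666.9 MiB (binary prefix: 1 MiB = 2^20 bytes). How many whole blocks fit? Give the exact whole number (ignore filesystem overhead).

Capacity: 500 GB = 500,000,000,000 bytes
Per item: 666.9 MiB = 699,295,334.4 bytes
⌊500,000,000,000 / 699,295,334.4⌋ = 715

715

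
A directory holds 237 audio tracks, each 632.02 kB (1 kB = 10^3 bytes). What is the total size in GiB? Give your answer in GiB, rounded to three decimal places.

0.140 GiB

Total = 237 × 632.02 kB = 149788.74 kB
= 149788.74 × 1,000 bytes = 149,788,740 bytes
1 GiB = 1,073,741,824 bytes
149,788,740 / 1,073,741,824 = 0.140 GiB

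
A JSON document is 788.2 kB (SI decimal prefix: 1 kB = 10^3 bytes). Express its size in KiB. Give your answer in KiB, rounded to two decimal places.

788.2 kB = 788.2 × 10^3 bytes = 788,200 bytes
1 KiB = 1,024 bytes
788,200 / 1,024 = 769.73 KiB

769.73 KiB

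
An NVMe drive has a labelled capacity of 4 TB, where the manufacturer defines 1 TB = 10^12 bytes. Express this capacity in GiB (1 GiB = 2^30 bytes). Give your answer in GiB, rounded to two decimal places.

3,725.29 GiB

4 TB = 4 × 10^12 bytes = 4,000,000,000,000 bytes
1 GiB = 1,073,741,824 bytes
4,000,000,000,000 / 1,073,741,824 = 3,725.29 GiB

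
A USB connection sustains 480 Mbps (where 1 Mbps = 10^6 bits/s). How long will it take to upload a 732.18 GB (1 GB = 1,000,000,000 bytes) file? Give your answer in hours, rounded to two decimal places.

3.39 hours

732.18 GB = 732,180,000,000 bytes = 5,857,440,000,000 bits
480 Mbps = 480,000,000 bits/s
time = 5,857,440,000,000 / 480,000,000 = 12,203.0000 s
12,203.0000 s / 3600 = 3.39 hours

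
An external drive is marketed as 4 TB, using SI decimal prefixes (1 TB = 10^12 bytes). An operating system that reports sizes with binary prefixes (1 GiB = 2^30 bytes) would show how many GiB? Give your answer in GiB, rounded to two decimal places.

3,725.29 GiB

4 TB = 4 × 10^12 bytes = 4,000,000,000,000 bytes
1 GiB = 2^30 bytes = 1,073,741,824 bytes
4,000,000,000,000 / 1,073,741,824 = 3,725.29 GiB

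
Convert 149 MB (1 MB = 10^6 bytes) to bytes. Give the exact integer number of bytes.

149,000,000 bytes

149 × 1,000,000 = 149,000,000 bytes  (1 MB = 10^6 bytes)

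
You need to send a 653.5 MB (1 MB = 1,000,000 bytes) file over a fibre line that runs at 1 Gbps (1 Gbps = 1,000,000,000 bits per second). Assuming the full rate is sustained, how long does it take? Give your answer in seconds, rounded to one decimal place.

5.2 seconds

653.5 MB = 653,500,000 bytes = 5,228,000,000 bits
1 Gbps = 1,000,000,000 bits/s
time = 5,228,000,000 / 1,000,000,000 = 5.2 s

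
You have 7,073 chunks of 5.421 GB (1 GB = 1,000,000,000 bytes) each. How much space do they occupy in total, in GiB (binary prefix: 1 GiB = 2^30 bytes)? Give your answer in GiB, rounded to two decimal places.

Total = 7,073 × 5.421 GB = 38342.733 GB
= 38342.733 × 1,000,000,000 bytes = 38,342,733,000,000 bytes
1 GiB = 1,073,741,824 bytes
38,342,733,000,000 / 1,073,741,824 = 35,709.45 GiB

35,709.45 GiB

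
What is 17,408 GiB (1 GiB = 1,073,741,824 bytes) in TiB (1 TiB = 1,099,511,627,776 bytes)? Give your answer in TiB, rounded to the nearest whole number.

17,408 GiB × 1,073,741,824 bytes/GiB = 18,691,697,672,192 bytes
1 TiB = 2^40 bytes = 1,099,511,627,776 bytes
18,691,697,672,192 / 1,099,511,627,776 = 17 TiB

17 TiB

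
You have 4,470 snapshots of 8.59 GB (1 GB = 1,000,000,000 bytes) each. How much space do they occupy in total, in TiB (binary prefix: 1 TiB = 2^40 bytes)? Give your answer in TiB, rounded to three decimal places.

Total = 4,470 × 8.59 GB = 38397.3 GB
= 38397.3 × 1,000,000,000 bytes = 38,397,300,000,000 bytes
1 TiB = 1,099,511,627,776 bytes
38,397,300,000,000 / 1,099,511,627,776 = 34.922 TiB

34.922 TiB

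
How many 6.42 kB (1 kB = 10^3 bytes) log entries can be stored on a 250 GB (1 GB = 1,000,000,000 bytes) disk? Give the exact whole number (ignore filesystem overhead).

Capacity: 250 GB = 250,000,000,000 bytes
Per item: 6.42 kB = 6,420 bytes
⌊250,000,000,000 / 6,420⌋ = 38,940,809

38,940,809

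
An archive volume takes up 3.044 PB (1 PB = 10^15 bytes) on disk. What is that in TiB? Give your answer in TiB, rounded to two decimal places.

3.044 PB = 3.044 × 10^15 bytes = 3,044,000,000,000,000 bytes
1 TiB = 2^40 bytes = 1,099,511,627,776 bytes
3,044,000,000,000,000 / 1,099,511,627,776 = 2,768.50 TiB

2,768.50 TiB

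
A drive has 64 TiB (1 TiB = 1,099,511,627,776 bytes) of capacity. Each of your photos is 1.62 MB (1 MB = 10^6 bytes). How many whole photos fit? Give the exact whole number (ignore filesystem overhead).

Capacity: 64 TiB = 70,368,744,177,664 bytes
Per item: 1.62 MB = 1,620,000 bytes
⌊70,368,744,177,664 / 1,620,000⌋ = 43,437,496

43,437,496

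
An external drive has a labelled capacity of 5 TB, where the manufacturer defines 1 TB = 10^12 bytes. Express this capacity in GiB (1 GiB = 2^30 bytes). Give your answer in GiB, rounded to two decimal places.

5 TB = 5 × 10^12 bytes = 5,000,000,000,000 bytes
1 GiB = 1,073,741,824 bytes
5,000,000,000,000 / 1,073,741,824 = 4,656.61 GiB

4,656.61 GiB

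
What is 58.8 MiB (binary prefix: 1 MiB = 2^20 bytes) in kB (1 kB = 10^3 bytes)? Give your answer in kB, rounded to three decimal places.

61,656.269 kB

58.8 MiB × 1,048,576 bytes/MiB = 61,656,268.8 bytes
1 kB = 1,000 bytes
61,656,268.8 / 1,000 = 61,656.269 kB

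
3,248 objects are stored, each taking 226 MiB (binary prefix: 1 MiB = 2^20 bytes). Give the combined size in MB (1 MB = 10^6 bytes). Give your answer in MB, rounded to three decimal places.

769,705.116 MB

Total = 3,248 × 226 MiB = 734,048 MiB
= 734,048 × 1,048,576 bytes = 769,705,115,648 bytes
1 MB = 1,000,000 bytes
769,705,115,648 / 1,000,000 = 769,705.116 MB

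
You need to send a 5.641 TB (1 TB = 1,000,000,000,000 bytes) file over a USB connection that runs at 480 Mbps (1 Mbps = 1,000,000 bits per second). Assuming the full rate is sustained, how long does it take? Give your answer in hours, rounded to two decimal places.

26.12 hours

5.641 TB = 5,641,000,000,000 bytes = 45,128,000,000,000 bits
480 Mbps = 480,000,000 bits/s
time = 45,128,000,000,000 / 480,000,000 = 94,016.6667 s
94,016.6667 s / 3600 = 26.12 hours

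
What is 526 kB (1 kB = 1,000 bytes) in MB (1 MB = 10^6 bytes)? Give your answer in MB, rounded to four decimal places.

526 kB = 526 × 10^3 bytes = 526,000 bytes
1 MB = 1,000,000 bytes
526,000 / 1,000,000 = 0.5260 MB

0.5260 MB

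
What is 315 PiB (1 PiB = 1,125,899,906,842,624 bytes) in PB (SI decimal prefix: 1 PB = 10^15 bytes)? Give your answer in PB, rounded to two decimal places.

315 PiB × 1,125,899,906,842,624 bytes/PiB = 354,658,470,655,426,560 bytes
1 PB = 10^15 bytes = 1,000,000,000,000,000 bytes
354,658,470,655,426,560 / 1,000,000,000,000,000 = 354.66 PB

354.66 PB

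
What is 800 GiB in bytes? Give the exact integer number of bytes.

858,993,459,200 bytes

800 × 1,073,741,824 = 858,993,459,200 bytes  (1 GiB = 2^30 bytes)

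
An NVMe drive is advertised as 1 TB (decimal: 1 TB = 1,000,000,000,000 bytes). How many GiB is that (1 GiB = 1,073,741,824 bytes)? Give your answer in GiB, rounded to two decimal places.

1 TB × 1,000,000,000,000 bytes/TB = 1,000,000,000,000 bytes
1 GiB = 1,073,741,824 bytes
1,000,000,000,000 / 1,073,741,824 = 931.32 GiB

931.32 GiB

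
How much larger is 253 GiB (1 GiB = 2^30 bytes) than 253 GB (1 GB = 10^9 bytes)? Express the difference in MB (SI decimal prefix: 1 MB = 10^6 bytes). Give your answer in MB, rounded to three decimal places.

18,656.681 MB

253 GiB = 253 × 1,073,741,824 = 271,656,681,472 bytes
253 GB = 253 × 1,000,000,000 = 253,000,000,000 bytes
difference = 18,656,681,472 bytes
18,656,681,472 / 1,000,000 = 18,656.681 MB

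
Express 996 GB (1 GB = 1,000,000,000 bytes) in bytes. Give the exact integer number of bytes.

996 × 1,000,000,000 = 996,000,000,000 bytes

996,000,000,000 bytes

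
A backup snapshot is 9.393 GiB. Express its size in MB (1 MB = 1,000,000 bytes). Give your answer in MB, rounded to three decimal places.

10,085.657 MB

9.393 GiB = 9.393 × 2^30 bytes = 10,085,656,952.832 bytes
1 MB = 1,000,000 bytes
10,085,656,952.832 / 1,000,000 = 10,085.657 MB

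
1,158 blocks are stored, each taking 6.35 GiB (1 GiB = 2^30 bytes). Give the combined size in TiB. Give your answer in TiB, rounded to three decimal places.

Total = 1,158 × 6.35 GiB = 7353.3 GiB
= 7353.3 × 1,073,741,824 bytes = 7,895,545,754,419.2 bytes
1 TiB = 1,099,511,627,776 bytes
7,895,545,754,419.2 / 1,099,511,627,776 = 7.181 TiB

7.181 TiB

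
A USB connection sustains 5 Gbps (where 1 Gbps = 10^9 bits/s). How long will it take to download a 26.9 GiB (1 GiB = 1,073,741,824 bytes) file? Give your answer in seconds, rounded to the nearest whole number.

26.9 GiB = 28,883,655,065.6 bytes = 231,069,240,524.8 bits
5 Gbps = 5,000,000,000 bits/s
time = 231,069,240,524.8 / 5,000,000,000 = 46 s

46 seconds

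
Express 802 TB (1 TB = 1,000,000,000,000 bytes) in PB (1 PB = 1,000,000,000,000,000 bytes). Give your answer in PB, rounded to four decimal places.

802 TB × 1,000,000,000,000 bytes/TB = 802,000,000,000,000 bytes
1 PB = 1,000,000,000,000,000 bytes
802,000,000,000,000 / 1,000,000,000,000,000 = 0.8020 PB

0.8020 PB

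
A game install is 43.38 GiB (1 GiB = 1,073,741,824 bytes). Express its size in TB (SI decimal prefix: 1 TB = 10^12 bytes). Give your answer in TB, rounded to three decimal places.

43.38 GiB × 1,073,741,824 bytes/GiB = 46,578,920,325.12 bytes
1 TB = 10^12 bytes = 1,000,000,000,000 bytes
46,578,920,325.12 / 1,000,000,000,000 = 0.047 TB

0.047 TB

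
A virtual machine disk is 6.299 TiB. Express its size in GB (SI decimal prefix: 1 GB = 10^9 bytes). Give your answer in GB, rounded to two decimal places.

6.299 TiB = 6.299 × 2^40 bytes = 6,925,823,743,361.024 bytes
1 GB = 10^9 bytes = 1,000,000,000 bytes
6,925,823,743,361.024 / 1,000,000,000 = 6,925.82 GB

6,925.82 GB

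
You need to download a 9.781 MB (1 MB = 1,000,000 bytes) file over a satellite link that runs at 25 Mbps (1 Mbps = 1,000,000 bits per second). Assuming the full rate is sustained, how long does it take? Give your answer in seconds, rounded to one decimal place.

9.781 MB = 9,781,000 bytes = 78,248,000 bits
25 Mbps = 25,000,000 bits/s
time = 78,248,000 / 25,000,000 = 3.1 s

3.1 seconds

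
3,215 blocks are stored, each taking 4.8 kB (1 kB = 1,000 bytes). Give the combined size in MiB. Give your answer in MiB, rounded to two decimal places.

Total = 3,215 × 4.8 kB = 15,432 kB
= 15,432 × 1,000 bytes = 15,432,000 bytes
1 MiB = 1,048,576 bytes
15,432,000 / 1,048,576 = 14.72 MiB

14.72 MiB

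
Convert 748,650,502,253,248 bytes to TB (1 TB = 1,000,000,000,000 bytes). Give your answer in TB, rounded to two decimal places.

748.65 TB

748,650,502,253,248 bytes given.
1 TB = 1,000,000,000,000 bytes
748,650,502,253,248 / 1,000,000,000,000 = 748.65 TB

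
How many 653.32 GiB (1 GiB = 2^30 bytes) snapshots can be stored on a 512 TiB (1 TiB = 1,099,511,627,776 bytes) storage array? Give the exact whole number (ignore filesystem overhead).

Capacity: 512 TiB = 562,949,953,421,312 bytes
Per item: 653.32 GiB = 701,497,008,455.68 bytes
⌊562,949,953,421,312 / 701,497,008,455.68⌋ = 802

802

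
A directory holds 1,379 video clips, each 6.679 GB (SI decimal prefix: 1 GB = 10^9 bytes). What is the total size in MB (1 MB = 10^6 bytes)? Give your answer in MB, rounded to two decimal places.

9,210,341.00 MB

Total = 1,379 × 6.679 GB = 9210.341 GB
= 9210.341 × 1,000,000,000 bytes = 9,210,341,000,000 bytes
1 MB = 1,000,000 bytes
9,210,341,000,000 / 1,000,000 = 9,210,341.00 MB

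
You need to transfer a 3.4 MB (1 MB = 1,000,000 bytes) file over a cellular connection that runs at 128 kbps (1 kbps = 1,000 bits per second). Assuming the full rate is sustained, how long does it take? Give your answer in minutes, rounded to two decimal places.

3.54 minutes

3.4 MB = 3,400,000 bytes = 27,200,000 bits
128 kbps = 128,000 bits/s
time = 27,200,000 / 128,000 = 212.500 s
212.500 s / 60 = 3.54 minutes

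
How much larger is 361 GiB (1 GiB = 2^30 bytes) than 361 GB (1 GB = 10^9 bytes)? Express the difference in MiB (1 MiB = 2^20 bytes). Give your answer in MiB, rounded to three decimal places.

361 GiB = 361 × 1,073,741,824 = 387,620,798,464 bytes
361 GB = 361 × 1,000,000,000 = 361,000,000,000 bytes
difference = 26,620,798,464 bytes
26,620,798,464 / 1,048,576 = 25,387.572 MiB

25,387.572 MiB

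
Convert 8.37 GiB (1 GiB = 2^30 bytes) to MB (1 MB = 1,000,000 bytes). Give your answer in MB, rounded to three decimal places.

8.37 GiB × 1,073,741,824 bytes/GiB = 8,987,219,066.88 bytes
1 MB = 10^6 bytes = 1,000,000 bytes
8,987,219,066.88 / 1,000,000 = 8,987.219 MB

8,987.219 MB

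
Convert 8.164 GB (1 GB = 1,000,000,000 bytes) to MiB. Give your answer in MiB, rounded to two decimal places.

8.164 GB = 8.164 × 10^9 bytes = 8,164,000,000 bytes
1 MiB = 2^20 bytes = 1,048,576 bytes
8,164,000,000 / 1,048,576 = 7,785.80 MiB

7,785.80 MiB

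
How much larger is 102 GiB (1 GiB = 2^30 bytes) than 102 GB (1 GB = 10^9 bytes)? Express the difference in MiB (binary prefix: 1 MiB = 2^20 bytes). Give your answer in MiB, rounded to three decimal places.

7,173.220 MiB

102 GiB = 102 × 1,073,741,824 = 109,521,666,048 bytes
102 GB = 102 × 1,000,000,000 = 102,000,000,000 bytes
difference = 7,521,666,048 bytes
7,521,666,048 / 1,048,576 = 7,173.220 MiB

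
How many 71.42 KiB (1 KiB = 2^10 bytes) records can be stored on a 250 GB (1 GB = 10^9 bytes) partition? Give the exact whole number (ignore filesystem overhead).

Capacity: 250 GB = 250,000,000,000 bytes
Per item: 71.42 KiB = 73,134.08 bytes
⌊250,000,000,000 / 73,134.08⌋ = 3,418,378

3,418,378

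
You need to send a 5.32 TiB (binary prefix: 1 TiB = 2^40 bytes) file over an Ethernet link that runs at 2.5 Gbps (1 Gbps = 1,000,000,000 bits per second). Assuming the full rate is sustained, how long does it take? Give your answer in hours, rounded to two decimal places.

5.32 TiB = 5,849,401,859,768.32 bytes = 46,795,214,878,146.56 bits
2.5 Gbps = 2,500,000,000 bits/s
time = 46,795,214,878,146.56 / 2,500,000,000 = 18,718.0860 s
18,718.0860 s / 3600 = 5.20 hours

5.20 hours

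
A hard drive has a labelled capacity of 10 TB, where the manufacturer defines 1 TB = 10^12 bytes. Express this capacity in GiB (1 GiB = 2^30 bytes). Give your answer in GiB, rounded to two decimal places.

10 TB = 10 × 10^12 bytes = 10,000,000,000,000 bytes
1 GiB = 1,073,741,824 bytes
10,000,000,000,000 / 1,073,741,824 = 9,313.23 GiB

9,313.23 GiB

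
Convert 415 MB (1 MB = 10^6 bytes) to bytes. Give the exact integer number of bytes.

415 × 1,000,000 = 415,000,000 bytes  (1 MB = 10^6 bytes)

415,000,000 bytes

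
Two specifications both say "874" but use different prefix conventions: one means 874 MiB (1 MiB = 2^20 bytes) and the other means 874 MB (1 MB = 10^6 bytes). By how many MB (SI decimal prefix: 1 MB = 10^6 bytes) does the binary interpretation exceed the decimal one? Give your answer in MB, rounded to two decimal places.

42.46 MB

874 MiB = 874 × 1,048,576 = 916,455,424 bytes
874 MB = 874 × 1,000,000 = 874,000,000 bytes
difference = 42,455,424 bytes
42,455,424 / 1,000,000 = 42.46 MB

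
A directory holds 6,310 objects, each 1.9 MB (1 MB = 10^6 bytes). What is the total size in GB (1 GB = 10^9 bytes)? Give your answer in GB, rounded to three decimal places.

Total = 6,310 × 1.9 MB = 11,989 MB
= 11,989 × 1,000,000 bytes = 11,989,000,000 bytes
1 GB = 1,000,000,000 bytes
11,989,000,000 / 1,000,000,000 = 11.989 GB

11.989 GB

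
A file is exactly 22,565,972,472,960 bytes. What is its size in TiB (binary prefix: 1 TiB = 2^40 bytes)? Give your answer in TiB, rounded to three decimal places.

20.524 TiB

22,565,972,472,960 bytes given.
1 TiB = 1,099,511,627,776 bytes
22,565,972,472,960 / 1,099,511,627,776 = 20.524 TiB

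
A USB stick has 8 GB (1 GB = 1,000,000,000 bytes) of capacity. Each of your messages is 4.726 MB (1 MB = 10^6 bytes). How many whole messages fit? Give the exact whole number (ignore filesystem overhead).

Capacity: 8 GB = 8,000,000,000 bytes
Per item: 4.726 MB = 4,726,000 bytes
⌊8,000,000,000 / 4,726,000⌋ = 1,692

1,692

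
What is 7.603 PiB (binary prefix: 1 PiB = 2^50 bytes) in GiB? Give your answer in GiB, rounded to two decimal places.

7.603 PiB × 1,125,899,906,842,624 bytes/PiB = 8,560,216,991,724,470.272 bytes
1 GiB = 2^30 bytes = 1,073,741,824 bytes
8,560,216,991,724,470.272 / 1,073,741,824 = 7,972,323.33 GiB

7,972,323.33 GiB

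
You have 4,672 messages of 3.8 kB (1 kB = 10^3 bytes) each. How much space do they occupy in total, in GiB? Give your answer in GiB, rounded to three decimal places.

0.017 GiB

Total = 4,672 × 3.8 kB = 17753.6 kB
= 17753.6 × 1,000 bytes = 17,753,600 bytes
1 GiB = 1,073,741,824 bytes
17,753,600 / 1,073,741,824 = 0.017 GiB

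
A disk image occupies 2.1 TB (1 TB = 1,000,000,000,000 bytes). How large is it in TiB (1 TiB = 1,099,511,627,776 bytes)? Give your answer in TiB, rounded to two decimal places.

1.91 TiB

2.1 TB = 2.1 × 10^12 bytes = 2,100,000,000,000 bytes
1 TiB = 1,099,511,627,776 bytes
2,100,000,000,000 / 1,099,511,627,776 = 1.91 TiB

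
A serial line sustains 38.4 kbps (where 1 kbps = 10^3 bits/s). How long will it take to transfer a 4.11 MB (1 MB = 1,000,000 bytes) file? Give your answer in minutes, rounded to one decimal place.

4.11 MB = 4,110,000 bytes = 32,880,000 bits
38.4 kbps = 38,400 bits/s
time = 32,880,000 / 38,400 = 856.25 s
856.25 s / 60 = 14.3 minutes

14.3 minutes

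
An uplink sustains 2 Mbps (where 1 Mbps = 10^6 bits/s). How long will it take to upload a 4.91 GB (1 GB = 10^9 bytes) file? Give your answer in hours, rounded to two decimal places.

5.46 hours

4.91 GB = 4,910,000,000 bytes = 39,280,000,000 bits
2 Mbps = 2,000,000 bits/s
time = 39,280,000,000 / 2,000,000 = 19,640.0000 s
19,640.0000 s / 3600 = 5.46 hours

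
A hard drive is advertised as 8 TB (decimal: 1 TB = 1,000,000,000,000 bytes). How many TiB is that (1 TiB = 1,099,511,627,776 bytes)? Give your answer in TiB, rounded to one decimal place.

8 TB × 1,000,000,000,000 bytes/TB = 8,000,000,000,000 bytes
1 TiB = 1,099,511,627,776 bytes
8,000,000,000,000 / 1,099,511,627,776 = 7.3 TiB

7.3 TiB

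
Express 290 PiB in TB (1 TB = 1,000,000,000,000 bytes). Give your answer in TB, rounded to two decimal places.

290 PiB × 1,125,899,906,842,624 bytes/PiB = 326,510,972,984,360,960 bytes
1 TB = 1,000,000,000,000 bytes
326,510,972,984,360,960 / 1,000,000,000,000 = 326,510.97 TB

326,510.97 TB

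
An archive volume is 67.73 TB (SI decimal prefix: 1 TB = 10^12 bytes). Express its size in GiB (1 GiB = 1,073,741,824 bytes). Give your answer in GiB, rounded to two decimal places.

63,078.48 GiB

67.73 TB = 67.73 × 10^12 bytes = 67,730,000,000,000 bytes
1 GiB = 1,073,741,824 bytes
67,730,000,000,000 / 1,073,741,824 = 63,078.48 GiB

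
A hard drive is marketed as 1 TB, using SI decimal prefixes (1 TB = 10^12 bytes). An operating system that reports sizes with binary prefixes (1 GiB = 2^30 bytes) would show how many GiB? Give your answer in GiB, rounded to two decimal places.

931.32 GiB

1 TB = 1 × 10^12 bytes = 1,000,000,000,000 bytes
1 GiB = 2^30 bytes = 1,073,741,824 bytes
1,000,000,000,000 / 1,073,741,824 = 931.32 GiB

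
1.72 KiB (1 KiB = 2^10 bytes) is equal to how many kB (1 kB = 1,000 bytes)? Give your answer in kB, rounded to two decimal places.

1.76 kB

1.72 KiB = 1.72 × 2^10 bytes = 1,761.28 bytes
1 kB = 10^3 bytes = 1,000 bytes
1,761.28 / 1,000 = 1.76 kB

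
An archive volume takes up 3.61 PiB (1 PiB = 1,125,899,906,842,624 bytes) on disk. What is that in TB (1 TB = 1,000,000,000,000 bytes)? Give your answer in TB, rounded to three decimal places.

4,064.499 TB

3.61 PiB = 3.61 × 2^50 bytes = 4,064,498,663,701,872.64 bytes
1 TB = 1,000,000,000,000 bytes
4,064,498,663,701,872.64 / 1,000,000,000,000 = 4,064.499 TB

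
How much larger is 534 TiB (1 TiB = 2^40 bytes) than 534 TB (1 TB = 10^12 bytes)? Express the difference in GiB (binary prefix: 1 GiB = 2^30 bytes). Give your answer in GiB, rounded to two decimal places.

49,489.75 GiB

534 TiB = 534 × 1,099,511,627,776 = 587,139,209,232,384 bytes
534 TB = 534 × 1,000,000,000,000 = 534,000,000,000,000 bytes
difference = 53,139,209,232,384 bytes
53,139,209,232,384 / 1,073,741,824 = 49,489.75 GiB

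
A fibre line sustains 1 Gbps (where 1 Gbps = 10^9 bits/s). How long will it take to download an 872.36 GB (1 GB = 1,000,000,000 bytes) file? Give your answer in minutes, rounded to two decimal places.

116.31 minutes

872.36 GB = 872,360,000,000 bytes = 6,978,880,000,000 bits
1 Gbps = 1,000,000,000 bits/s
time = 6,978,880,000,000 / 1,000,000,000 = 6,978.880 s
6,978.880 s / 60 = 116.31 minutes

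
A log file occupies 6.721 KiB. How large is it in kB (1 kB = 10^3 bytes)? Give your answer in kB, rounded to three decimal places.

6.882 kB

6.721 KiB × 1,024 bytes/KiB = 6,882.304 bytes
1 kB = 1,000 bytes
6,882.304 / 1,000 = 6.882 kB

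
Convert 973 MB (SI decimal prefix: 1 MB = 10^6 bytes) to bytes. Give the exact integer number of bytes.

973 × 1,000,000 = 973,000,000 bytes  (1 MB = 10^6 bytes)

973,000,000 bytes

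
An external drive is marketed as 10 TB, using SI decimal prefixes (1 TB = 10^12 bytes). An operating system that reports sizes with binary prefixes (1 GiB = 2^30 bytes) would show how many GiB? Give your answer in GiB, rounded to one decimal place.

9,313.2 GiB

10 TB = 10 × 10^12 bytes = 10,000,000,000,000 bytes
1 GiB = 1,073,741,824 bytes
10,000,000,000,000 / 1,073,741,824 = 9,313.2 GiB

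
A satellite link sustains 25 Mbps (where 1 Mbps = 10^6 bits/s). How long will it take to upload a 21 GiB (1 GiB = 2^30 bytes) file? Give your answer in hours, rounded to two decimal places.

2.00 hours

21 GiB = 22,548,578,304 bytes = 180,388,626,432 bits
25 Mbps = 25,000,000 bits/s
time = 180,388,626,432 / 25,000,000 = 7,215.5451 s
7,215.5451 s / 3600 = 2.00 hours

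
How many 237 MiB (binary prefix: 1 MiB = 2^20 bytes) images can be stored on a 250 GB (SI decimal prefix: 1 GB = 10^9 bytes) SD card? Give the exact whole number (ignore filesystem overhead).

1,005

Capacity: 250 GB = 250,000,000,000 bytes
Per item: 237 MiB = 248,512,512 bytes
⌊250,000,000,000 / 248,512,512⌋ = 1,005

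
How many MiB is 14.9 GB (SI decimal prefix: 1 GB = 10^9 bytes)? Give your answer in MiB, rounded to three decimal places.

14,209.747 MiB

14.9 GB × 1,000,000,000 bytes/GB = 14,900,000,000 bytes
1 MiB = 1,048,576 bytes
14,900,000,000 / 1,048,576 = 14,209.747 MiB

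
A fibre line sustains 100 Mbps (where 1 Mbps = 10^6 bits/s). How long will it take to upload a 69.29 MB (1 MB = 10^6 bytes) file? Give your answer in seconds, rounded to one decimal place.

69.29 MB = 69,290,000 bytes = 554,320,000 bits
100 Mbps = 100,000,000 bits/s
time = 554,320,000 / 100,000,000 = 5.5 s

5.5 seconds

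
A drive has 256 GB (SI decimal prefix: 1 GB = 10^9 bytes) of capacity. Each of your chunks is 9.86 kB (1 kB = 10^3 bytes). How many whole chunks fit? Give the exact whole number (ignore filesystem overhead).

Capacity: 256 GB = 256,000,000,000 bytes
Per item: 9.86 kB = 9,860 bytes
⌊256,000,000,000 / 9,860⌋ = 25,963,488

25,963,488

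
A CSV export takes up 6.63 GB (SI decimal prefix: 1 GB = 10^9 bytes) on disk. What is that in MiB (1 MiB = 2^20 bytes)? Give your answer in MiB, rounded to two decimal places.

6.63 GB = 6.63 × 10^9 bytes = 6,630,000,000 bytes
1 MiB = 2^20 bytes = 1,048,576 bytes
6,630,000,000 / 1,048,576 = 6,322.86 MiB

6,322.86 MiB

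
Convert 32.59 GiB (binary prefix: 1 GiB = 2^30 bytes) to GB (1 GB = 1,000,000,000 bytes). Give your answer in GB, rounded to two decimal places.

34.99 GB

32.59 GiB × 1,073,741,824 bytes/GiB = 34,993,246,044.16 bytes
1 GB = 1,000,000,000 bytes
34,993,246,044.16 / 1,000,000,000 = 34.99 GB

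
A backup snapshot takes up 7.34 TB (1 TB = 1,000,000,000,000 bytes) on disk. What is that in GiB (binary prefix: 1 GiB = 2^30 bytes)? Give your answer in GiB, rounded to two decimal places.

7.34 TB = 7.34 × 10^12 bytes = 7,340,000,000,000 bytes
1 GiB = 1,073,741,824 bytes
7,340,000,000,000 / 1,073,741,824 = 6,835.91 GiB

6,835.91 GiB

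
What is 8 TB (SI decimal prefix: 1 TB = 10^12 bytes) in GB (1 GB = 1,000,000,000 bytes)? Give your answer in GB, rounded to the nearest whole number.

8 TB = 8 × 10^12 bytes = 8,000,000,000,000 bytes
1 GB = 1,000,000,000 bytes
8,000,000,000,000 / 1,000,000,000 = 8,000 GB

8,000 GB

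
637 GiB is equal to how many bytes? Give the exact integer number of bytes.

637 × 1,073,741,824 = 683,973,541,888 bytes  (1 GiB = 2^30 bytes)

683,973,541,888 bytes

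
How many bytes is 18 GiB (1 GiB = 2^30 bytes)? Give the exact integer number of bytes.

18 × 1,073,741,824 = 19,327,352,832 bytes  (1 GiB = 2^30 bytes)

19,327,352,832 bytes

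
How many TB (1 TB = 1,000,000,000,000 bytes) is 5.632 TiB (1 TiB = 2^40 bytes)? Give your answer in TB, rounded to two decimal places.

5.632 TiB × 1,099,511,627,776 bytes/TiB = 6,192,449,487,634.432 bytes
1 TB = 1,000,000,000,000 bytes
6,192,449,487,634.432 / 1,000,000,000,000 = 6.19 TB

6.19 TB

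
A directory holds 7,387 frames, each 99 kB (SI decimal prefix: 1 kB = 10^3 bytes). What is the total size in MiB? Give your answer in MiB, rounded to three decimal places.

697.434 MiB

Total = 7,387 × 99 kB = 731,313 kB
= 731,313 × 1,000 bytes = 731,313,000 bytes
1 MiB = 1,048,576 bytes
731,313,000 / 1,048,576 = 697.434 MiB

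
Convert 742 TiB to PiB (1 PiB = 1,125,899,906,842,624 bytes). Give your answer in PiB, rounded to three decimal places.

0.725 PiB

742 TiB × 1,099,511,627,776 bytes/TiB = 815,837,627,809,792 bytes
1 PiB = 1,125,899,906,842,624 bytes
815,837,627,809,792 / 1,125,899,906,842,624 = 0.725 PiB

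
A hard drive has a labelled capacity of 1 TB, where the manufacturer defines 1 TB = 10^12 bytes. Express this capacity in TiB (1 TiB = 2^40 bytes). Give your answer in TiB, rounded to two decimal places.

0.91 TiB

1 TB = 1 × 10^12 bytes = 1,000,000,000,000 bytes
1 TiB = 1,099,511,627,776 bytes
1,000,000,000,000 / 1,099,511,627,776 = 0.91 TiB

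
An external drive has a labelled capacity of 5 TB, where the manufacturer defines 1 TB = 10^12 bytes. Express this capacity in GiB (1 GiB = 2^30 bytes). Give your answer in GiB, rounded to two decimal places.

4,656.61 GiB

5 TB × 1,000,000,000,000 bytes/TB = 5,000,000,000,000 bytes
1 GiB = 2^30 bytes = 1,073,741,824 bytes
5,000,000,000,000 / 1,073,741,824 = 4,656.61 GiB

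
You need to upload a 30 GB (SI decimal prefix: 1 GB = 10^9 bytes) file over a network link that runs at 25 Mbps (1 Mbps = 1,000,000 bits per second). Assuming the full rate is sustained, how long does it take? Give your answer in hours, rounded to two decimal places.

2.67 hours

30 GB = 30,000,000,000 bytes = 240,000,000,000 bits
25 Mbps = 25,000,000 bits/s
time = 240,000,000,000 / 25,000,000 = 9,600.0000 s
9,600.0000 s / 3600 = 2.67 hours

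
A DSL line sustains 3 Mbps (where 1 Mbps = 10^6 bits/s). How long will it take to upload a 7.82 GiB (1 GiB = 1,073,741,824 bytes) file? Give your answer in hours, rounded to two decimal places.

7.82 GiB = 8,396,661,063.68 bytes = 67,173,288,509.44 bits
3 Mbps = 3,000,000 bits/s
time = 67,173,288,509.44 / 3,000,000 = 22,391.0962 s
22,391.0962 s / 3600 = 6.22 hours

6.22 hours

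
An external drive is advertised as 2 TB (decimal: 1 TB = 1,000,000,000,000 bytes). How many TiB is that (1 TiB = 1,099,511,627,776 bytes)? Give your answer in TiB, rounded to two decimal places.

2 TB = 2 × 10^12 bytes = 2,000,000,000,000 bytes
1 TiB = 1,099,511,627,776 bytes
2,000,000,000,000 / 1,099,511,627,776 = 1.82 TiB

1.82 TiB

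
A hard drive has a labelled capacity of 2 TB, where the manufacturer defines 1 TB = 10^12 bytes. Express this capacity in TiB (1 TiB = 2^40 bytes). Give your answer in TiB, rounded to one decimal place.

2 TB × 1,000,000,000,000 bytes/TB = 2,000,000,000,000 bytes
1 TiB = 2^40 bytes = 1,099,511,627,776 bytes
2,000,000,000,000 / 1,099,511,627,776 = 1.8 TiB

1.8 TiB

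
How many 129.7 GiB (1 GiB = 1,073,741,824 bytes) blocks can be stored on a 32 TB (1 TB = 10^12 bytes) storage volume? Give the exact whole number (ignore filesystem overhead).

229

Capacity: 32 TB = 32,000,000,000,000 bytes
Per item: 129.7 GiB = 139,264,314,572.8 bytes
⌊32,000,000,000,000 / 139,264,314,572.8⌋ = 229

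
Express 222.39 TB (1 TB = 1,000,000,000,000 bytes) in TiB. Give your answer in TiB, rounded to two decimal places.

222.39 TB = 222.39 × 10^12 bytes = 222,390,000,000,000 bytes
1 TiB = 2^40 bytes = 1,099,511,627,776 bytes
222,390,000,000,000 / 1,099,511,627,776 = 202.26 TiB

202.26 TiB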